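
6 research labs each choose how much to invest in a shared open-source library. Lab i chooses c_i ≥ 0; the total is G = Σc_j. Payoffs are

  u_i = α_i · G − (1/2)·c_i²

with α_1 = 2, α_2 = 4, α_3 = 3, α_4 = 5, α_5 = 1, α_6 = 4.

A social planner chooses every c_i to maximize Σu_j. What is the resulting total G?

Planner FOC: ∂(Σu_j)/∂c_i = (Σα_j) − c_i = 0, so c_i^SO = Σα_j = 19 for every i; G^SO = 114.

114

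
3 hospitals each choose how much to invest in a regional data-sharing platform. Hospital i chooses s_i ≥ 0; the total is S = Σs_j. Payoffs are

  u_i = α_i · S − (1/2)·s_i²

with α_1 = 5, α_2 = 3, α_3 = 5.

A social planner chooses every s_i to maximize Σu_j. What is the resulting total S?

39

Planner FOC: ∂(Σu_j)/∂s_i = (Σα_j) − s_i = 0, so s_i^SO = Σα_j = 13 for every i; S^SO = 39.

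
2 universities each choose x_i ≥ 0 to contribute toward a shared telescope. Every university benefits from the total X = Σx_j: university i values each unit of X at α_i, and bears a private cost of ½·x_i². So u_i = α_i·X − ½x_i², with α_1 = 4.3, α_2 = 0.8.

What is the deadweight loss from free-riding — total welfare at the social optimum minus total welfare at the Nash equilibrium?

University i's FOC: ∂u_i/∂x_i = α_i − x_i = 0, so x_i* = α_i.
NE contributions = (4.3, 0.8); X = 5.1.
W^NE = (Σα)·X − ½Σα_i² = 5.1² − ½·19.13 = 16.445.
Planner sets x_i = Σα_j = 5.1 for every i, so X^SO = 2·5.1 = 10.2.
W^SO = (Σα)·X^SO − ½·2·(Σα)² = (2/2)·5.1² = 26.01.
Deadweight loss = W^SO − W^NE = 9.565.

9.565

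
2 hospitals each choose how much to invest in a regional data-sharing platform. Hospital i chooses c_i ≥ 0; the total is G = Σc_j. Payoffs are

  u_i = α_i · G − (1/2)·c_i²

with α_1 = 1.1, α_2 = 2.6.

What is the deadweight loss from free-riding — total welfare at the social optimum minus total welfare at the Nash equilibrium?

3.985

Hospital i's FOC: ∂u_i/∂c_i = α_i − c_i = 0, so c_i* = α_i.
NE contributions = (1.1, 2.6); G = 3.7.
W^NE = (Σα)·G − ½Σα_i² = 3.7² − ½·7.97 = 9.705.
Planner sets c_i = Σα_j = 3.7 for every i, so G^SO = 2·3.7 = 7.4.
W^SO = (Σα)·G^SO − ½·2·(Σα)² = (2/2)·3.7² = 13.69.
Deadweight loss = W^SO − W^NE = 3.985.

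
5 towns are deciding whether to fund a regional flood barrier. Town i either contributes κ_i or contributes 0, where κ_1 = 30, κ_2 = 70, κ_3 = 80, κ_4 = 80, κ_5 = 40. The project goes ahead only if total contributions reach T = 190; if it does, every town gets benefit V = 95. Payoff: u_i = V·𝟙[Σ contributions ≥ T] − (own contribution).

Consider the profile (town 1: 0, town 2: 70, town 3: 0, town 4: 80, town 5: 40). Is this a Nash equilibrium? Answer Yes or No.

Yes

Total = 190 ≥ 190: provided.
Town 1 (pledges 0, payoff 95): pledging 30 → total 220, payoff 65. No gain.
Town 2 (pledges 70, payoff 25): dropping to 0 → total 120, payoff 0. No gain.
Town 3 (pledges 0, payoff 95): pledging 80 → total 270, payoff 15. No gain.
Town 4 (pledges 80, payoff 15): dropping to 0 → total 110, payoff 0. No gain.
Town 5 (pledges 40, payoff 55): dropping to 0 → total 150, payoff 0. No gain.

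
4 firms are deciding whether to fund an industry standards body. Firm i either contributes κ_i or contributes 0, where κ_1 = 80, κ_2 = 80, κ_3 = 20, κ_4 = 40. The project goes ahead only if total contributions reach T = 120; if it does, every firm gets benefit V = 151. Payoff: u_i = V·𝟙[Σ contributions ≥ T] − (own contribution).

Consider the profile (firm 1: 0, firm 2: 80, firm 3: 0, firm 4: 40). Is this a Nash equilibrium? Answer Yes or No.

Total = 120 ≥ 120: provided.
Firm 1 (pledges 0, payoff 151): pledging 80 → total 200, payoff 71. No gain.
Firm 2 (pledges 80, payoff 71): dropping to 0 → total 40, payoff 0. No gain.
Firm 3 (pledges 0, payoff 151): pledging 20 → total 140, payoff 131. No gain.
Firm 4 (pledges 40, payoff 111): dropping to 0 → total 80, payoff 0. No gain.

Yes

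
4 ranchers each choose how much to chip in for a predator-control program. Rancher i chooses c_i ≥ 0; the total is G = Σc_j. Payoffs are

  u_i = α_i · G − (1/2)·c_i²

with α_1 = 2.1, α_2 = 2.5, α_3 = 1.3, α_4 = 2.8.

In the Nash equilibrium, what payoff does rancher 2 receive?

18.625

Rancher i's FOC: ∂u_i/∂c_i = α_i − c_i = 0, so c_i* = α_i.
NE contributions = (2.1, 2.5, 1.3, 2.8); G = 8.7.
u_2 = α_2·G − ½·(c_2)² = 2.5·8.7 − ½·2.5² = 18.625.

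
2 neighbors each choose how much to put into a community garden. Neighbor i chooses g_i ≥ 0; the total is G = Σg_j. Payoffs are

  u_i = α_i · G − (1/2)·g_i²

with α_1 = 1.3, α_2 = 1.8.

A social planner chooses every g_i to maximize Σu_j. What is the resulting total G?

Planner FOC: ∂(Σu_j)/∂g_i = (Σα_j) − g_i = 0, so g_i^SO = Σα_j = 3.1 for every i; G^SO = 6.2.

6.2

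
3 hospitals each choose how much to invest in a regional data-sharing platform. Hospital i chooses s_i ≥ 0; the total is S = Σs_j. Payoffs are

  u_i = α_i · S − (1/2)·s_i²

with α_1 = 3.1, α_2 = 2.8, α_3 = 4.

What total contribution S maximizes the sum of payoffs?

29.7

Planner FOC: ∂(Σu_j)/∂s_i = (Σα_j) − s_i = 0, so s_i^SO = Σα_j = 9.9 for every i; S^SO = 29.7.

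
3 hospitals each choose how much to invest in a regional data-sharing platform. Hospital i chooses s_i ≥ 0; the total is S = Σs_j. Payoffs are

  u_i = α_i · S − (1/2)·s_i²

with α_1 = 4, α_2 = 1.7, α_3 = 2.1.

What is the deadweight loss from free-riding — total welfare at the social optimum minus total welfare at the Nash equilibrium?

42.07

Hospital i's FOC: ∂u_i/∂s_i = α_i − s_i = 0, so s_i* = α_i.
NE contributions = (4, 1.7, 2.1); S = 7.8.
W^NE = (Σα)·S − ½Σα_i² = 7.8² − ½·23.3 = 49.19.
Planner sets s_i = Σα_j = 7.8 for every i, so S^SO = 3·7.8 = 23.4.
W^SO = (Σα)·S^SO − ½·3·(Σα)² = (3/2)·7.8² = 91.26.
Deadweight loss = W^SO − W^NE = 42.07.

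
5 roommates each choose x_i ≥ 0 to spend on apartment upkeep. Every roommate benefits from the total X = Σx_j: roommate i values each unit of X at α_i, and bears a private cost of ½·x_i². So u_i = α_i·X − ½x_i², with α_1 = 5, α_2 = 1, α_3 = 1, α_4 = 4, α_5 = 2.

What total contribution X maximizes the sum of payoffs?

Planner FOC: ∂(Σu_j)/∂x_i = (Σα_j) − x_i = 0, so x_i^SO = Σα_j = 13 for every i; X^SO = 65.

65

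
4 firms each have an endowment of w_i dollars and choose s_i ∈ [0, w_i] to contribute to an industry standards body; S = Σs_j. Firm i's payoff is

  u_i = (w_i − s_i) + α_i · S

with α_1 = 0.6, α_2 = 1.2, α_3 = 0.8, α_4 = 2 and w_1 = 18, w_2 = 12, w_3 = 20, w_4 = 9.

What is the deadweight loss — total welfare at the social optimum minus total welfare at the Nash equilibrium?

136.8

∂u_i/∂s_i = α_i − 1, so firm i contributes w_i if α_i > 1, else 0.
α_i > 1 for i ∈ {2, 4}; NE contributions (0, 12, 0, 9), S = 21.
W^NE = Σw_i − S^NE + (Σα_i)·S^NE = 59 + 3.6·21 = 134.6.
Planner: ∂(Σu_j)/∂s_i = Σα_j − 1 = 3.6 > 0, so everyone contributes w_i; S^SO = 59, W^SO = 59 + 3.6·59 = 271.4.
Deadweight loss = 136.8.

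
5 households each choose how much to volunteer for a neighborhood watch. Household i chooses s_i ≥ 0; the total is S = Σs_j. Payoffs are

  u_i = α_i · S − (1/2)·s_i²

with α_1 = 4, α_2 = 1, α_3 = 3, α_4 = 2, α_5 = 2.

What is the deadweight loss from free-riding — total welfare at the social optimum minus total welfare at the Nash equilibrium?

Household i's FOC: ∂u_i/∂s_i = α_i − s_i = 0, so s_i* = α_i.
NE contributions = (4, 1, 3, 2, 2); S = 12.
W^NE = (Σα)·S − ½Σα_i² = 12² − ½·34 = 127.
Planner sets s_i = Σα_j = 12 for every i, so S^SO = 5·12 = 60.
W^SO = (Σα)·S^SO − ½·5·(Σα)² = (5/2)·12² = 360.
Deadweight loss = W^SO − W^NE = 233.

233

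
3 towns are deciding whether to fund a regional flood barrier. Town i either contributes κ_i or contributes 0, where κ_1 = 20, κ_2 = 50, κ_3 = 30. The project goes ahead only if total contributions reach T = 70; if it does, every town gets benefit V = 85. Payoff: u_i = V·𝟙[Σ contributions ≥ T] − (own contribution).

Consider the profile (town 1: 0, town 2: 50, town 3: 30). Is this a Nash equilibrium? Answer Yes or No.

Yes

Total = 80 ≥ 70: provided.
Town 1 (pledges 0, payoff 85): pledging 20 → total 100, payoff 65. No gain.
Town 2 (pledges 50, payoff 35): dropping to 0 → total 30, payoff 0. No gain.
Town 3 (pledges 30, payoff 55): dropping to 0 → total 50, payoff 0. No gain.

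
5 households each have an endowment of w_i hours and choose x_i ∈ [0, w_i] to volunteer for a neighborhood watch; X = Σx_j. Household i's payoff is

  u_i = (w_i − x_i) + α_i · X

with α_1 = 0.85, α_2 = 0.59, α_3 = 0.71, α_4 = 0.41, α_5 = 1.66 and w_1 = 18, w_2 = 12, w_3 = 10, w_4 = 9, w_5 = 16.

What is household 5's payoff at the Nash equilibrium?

26.56

∂u_i/∂x_i = α_i − 1, so household i contributes w_i if α_i > 1, else 0.
α_i > 1 for i ∈ {5}; NE contributions (0, 0, 0, 0, 16), X = 16.
u_5 = (16 − 16) + 1.66·16 = 26.56.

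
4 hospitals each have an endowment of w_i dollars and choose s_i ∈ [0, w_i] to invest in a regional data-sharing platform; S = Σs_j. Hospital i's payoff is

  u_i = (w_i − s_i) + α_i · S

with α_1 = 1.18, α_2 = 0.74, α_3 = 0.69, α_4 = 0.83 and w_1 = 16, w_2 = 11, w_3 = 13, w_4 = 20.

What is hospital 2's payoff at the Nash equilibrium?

22.84

∂u_i/∂s_i = α_i − 1, so hospital i contributes w_i if α_i > 1, else 0.
α_i > 1 for i ∈ {1}; NE contributions (16, 0, 0, 0), S = 16.
u_2 = (11 − 0) + 0.74·16 = 22.84.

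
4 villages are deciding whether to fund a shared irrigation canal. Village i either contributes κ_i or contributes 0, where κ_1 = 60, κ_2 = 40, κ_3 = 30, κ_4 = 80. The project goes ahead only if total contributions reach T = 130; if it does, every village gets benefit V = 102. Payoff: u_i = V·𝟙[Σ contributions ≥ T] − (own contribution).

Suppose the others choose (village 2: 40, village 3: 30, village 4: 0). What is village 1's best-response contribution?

60

Others' total = 70. Contributing 60 brings total to 130 ≥ 130: gain V − κ_1 = 42.
Best response: 60.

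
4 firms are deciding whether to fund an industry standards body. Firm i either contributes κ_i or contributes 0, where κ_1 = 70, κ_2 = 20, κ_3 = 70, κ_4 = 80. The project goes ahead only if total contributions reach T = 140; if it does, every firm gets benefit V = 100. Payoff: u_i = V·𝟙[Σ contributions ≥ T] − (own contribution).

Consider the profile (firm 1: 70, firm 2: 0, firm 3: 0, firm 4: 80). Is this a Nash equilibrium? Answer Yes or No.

Yes

Total = 150 ≥ 140: provided.
Firm 1 (pledges 70, payoff 30): dropping to 0 → total 80, payoff 0. No gain.
Firm 2 (pledges 0, payoff 100): pledging 20 → total 170, payoff 80. No gain.
Firm 3 (pledges 0, payoff 100): pledging 70 → total 220, payoff 30. No gain.
Firm 4 (pledges 80, payoff 20): dropping to 0 → total 70, payoff 0. No gain.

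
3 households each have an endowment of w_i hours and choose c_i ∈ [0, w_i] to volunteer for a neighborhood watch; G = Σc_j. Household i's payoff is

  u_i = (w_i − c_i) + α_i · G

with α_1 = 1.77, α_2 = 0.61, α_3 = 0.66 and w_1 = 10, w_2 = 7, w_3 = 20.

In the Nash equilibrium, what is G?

∂u_i/∂c_i = α_i − 1, so household i contributes w_i if α_i > 1, else 0.
α_i > 1 for i ∈ {1}; NE contributions (10, 0, 0), G = 10.

10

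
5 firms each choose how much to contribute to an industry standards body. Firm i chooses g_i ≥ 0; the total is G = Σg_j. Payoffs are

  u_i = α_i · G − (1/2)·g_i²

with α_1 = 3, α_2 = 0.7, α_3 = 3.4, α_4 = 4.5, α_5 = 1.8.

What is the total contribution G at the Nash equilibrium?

Firm i's FOC: ∂u_i/∂g_i = α_i − g_i = 0, so g_i* = α_i.
NE contributions = (3, 0.7, 3.4, 4.5, 1.8); G = 13.4.

13.4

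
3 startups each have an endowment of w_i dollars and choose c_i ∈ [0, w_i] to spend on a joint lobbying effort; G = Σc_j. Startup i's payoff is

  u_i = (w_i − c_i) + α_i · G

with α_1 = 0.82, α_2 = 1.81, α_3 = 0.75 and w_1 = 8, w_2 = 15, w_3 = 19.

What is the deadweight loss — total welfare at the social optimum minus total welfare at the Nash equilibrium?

∂u_i/∂c_i = α_i − 1, so startup i contributes w_i if α_i > 1, else 0.
α_i > 1 for i ∈ {2}; NE contributions (0, 15, 0), G = 15.
W^NE = Σw_i − G^NE + (Σα_i)·G^NE = 42 + 2.38·15 = 77.7.
Planner: ∂(Σu_j)/∂c_i = Σα_j − 1 = 2.38 > 0, so everyone contributes w_i; G^SO = 42, W^SO = 42 + 2.38·42 = 141.96.
Deadweight loss = 64.26.

64.26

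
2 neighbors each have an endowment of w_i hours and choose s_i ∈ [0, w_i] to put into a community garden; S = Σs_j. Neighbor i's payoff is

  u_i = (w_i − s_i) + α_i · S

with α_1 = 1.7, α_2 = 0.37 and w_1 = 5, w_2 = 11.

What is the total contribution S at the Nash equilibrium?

5

∂u_i/∂s_i = α_i − 1, so neighbor i contributes w_i if α_i > 1, else 0.
α_i > 1 for i ∈ {1}; NE contributions (5, 0), S = 5.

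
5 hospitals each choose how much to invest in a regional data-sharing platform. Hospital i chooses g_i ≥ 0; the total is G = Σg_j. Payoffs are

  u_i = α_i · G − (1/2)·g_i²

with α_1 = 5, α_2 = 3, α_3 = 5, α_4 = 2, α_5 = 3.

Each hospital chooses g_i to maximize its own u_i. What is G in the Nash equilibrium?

18

Hospital i's FOC: ∂u_i/∂g_i = α_i − g_i = 0, so g_i* = α_i.
NE contributions = (5, 3, 5, 2, 3); G = 18.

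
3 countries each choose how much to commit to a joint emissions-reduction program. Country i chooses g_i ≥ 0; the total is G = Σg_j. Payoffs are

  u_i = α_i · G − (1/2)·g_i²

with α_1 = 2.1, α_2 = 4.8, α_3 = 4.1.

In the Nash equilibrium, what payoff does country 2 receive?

41.28

Country i's FOC: ∂u_i/∂g_i = α_i − g_i = 0, so g_i* = α_i.
NE contributions = (2.1, 4.8, 4.1); G = 11.
u_2 = α_2·G − ½·(g_2)² = 4.8·11 − ½·4.8² = 41.28.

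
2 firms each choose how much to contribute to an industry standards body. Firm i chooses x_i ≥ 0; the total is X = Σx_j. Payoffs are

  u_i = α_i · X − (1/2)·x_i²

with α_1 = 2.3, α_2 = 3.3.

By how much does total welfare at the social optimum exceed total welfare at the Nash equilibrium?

8.09

Firm i's FOC: ∂u_i/∂x_i = α_i − x_i = 0, so x_i* = α_i.
NE contributions = (2.3, 3.3); X = 5.6.
W^NE = (Σα)·X − ½Σα_i² = 5.6² − ½·16.18 = 23.27.
Planner sets x_i = Σα_j = 5.6 for every i, so X^SO = 2·5.6 = 11.2.
W^SO = (Σα)·X^SO − ½·2·(Σα)² = (2/2)·5.6² = 31.36.
Deadweight loss = W^SO − W^NE = 8.09.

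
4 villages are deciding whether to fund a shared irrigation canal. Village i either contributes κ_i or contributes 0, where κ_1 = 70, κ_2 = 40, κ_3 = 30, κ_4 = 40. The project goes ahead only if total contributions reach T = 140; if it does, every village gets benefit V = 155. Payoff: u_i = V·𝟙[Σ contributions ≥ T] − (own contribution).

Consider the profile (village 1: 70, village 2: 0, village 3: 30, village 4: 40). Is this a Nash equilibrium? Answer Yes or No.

Total = 140 ≥ 140: provided.
Village 1 (pledges 70, payoff 85): dropping to 0 → total 70, payoff 0. No gain.
Village 2 (pledges 0, payoff 155): pledging 40 → total 180, payoff 115. No gain.
Village 3 (pledges 30, payoff 125): dropping to 0 → total 110, payoff 0. No gain.
Village 4 (pledges 40, payoff 115): dropping to 0 → total 100, payoff 0. No gain.

Yes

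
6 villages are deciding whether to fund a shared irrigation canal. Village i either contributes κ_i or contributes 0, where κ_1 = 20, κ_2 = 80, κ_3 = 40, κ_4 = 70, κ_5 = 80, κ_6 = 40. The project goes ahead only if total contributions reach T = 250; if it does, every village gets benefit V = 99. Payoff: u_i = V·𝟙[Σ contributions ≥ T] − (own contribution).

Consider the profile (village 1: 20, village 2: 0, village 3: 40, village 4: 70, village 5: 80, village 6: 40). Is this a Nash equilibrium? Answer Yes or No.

Total = 250 ≥ 250: provided.
Village 1 (pledges 20, payoff 79): dropping to 0 → total 230, payoff 0. No gain.
Village 2 (pledges 0, payoff 99): pledging 80 → total 330, payoff 19. No gain.
Village 3 (pledges 40, payoff 59): dropping to 0 → total 210, payoff 0. No gain.
Village 4 (pledges 70, payoff 29): dropping to 0 → total 180, payoff 0. No gain.
Village 5 (pledges 80, payoff 19): dropping to 0 → total 170, payoff 0. No gain.
Village 6 (pledges 40, payoff 59): dropping to 0 → total 210, payoff 0. No gain.

Yes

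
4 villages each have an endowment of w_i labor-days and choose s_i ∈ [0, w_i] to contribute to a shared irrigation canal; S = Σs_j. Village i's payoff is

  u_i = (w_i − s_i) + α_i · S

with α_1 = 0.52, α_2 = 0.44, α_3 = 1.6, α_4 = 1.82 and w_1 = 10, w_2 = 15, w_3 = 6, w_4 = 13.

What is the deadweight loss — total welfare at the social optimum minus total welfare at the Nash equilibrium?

84.5

∂u_i/∂s_i = α_i − 1, so village i contributes w_i if α_i > 1, else 0.
α_i > 1 for i ∈ {3, 4}; NE contributions (0, 0, 6, 13), S = 19.
W^NE = Σw_i − S^NE + (Σα_i)·S^NE = 44 + 3.38·19 = 108.22.
Planner: ∂(Σu_j)/∂s_i = Σα_j − 1 = 3.38 > 0, so everyone contributes w_i; S^SO = 44, W^SO = 44 + 3.38·44 = 192.72.
Deadweight loss = 84.5.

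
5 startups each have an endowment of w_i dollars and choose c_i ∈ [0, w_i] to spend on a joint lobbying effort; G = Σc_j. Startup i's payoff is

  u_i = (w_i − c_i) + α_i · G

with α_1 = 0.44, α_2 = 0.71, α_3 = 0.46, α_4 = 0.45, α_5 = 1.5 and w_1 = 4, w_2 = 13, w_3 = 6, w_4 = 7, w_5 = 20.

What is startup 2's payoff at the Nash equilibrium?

27.2

∂u_i/∂c_i = α_i − 1, so startup i contributes w_i if α_i > 1, else 0.
α_i > 1 for i ∈ {5}; NE contributions (0, 0, 0, 0, 20), G = 20.
u_2 = (13 − 0) + 0.71·20 = 27.2.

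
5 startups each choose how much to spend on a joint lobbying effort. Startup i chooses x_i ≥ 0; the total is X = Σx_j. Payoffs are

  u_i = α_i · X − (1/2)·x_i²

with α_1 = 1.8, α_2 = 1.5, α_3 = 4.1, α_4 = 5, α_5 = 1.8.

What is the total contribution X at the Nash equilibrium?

Startup i's FOC: ∂u_i/∂x_i = α_i − x_i = 0, so x_i* = α_i.
NE contributions = (1.8, 1.5, 4.1, 5, 1.8); X = 14.2.

14.2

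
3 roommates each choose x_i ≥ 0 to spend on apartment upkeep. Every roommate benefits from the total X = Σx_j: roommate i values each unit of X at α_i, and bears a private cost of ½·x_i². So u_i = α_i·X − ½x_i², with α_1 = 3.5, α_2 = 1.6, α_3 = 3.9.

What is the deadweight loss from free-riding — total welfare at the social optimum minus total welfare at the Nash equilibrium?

Roommate i's FOC: ∂u_i/∂x_i = α_i − x_i = 0, so x_i* = α_i.
NE contributions = (3.5, 1.6, 3.9); X = 9.
W^NE = (Σα)·X − ½Σα_i² = 9² − ½·30.02 = 65.99.
Planner sets x_i = Σα_j = 9 for every i, so X^SO = 3·9 = 27.
W^SO = (Σα)·X^SO − ½·3·(Σα)² = (3/2)·9² = 121.5.
Deadweight loss = W^SO − W^NE = 55.51.

55.51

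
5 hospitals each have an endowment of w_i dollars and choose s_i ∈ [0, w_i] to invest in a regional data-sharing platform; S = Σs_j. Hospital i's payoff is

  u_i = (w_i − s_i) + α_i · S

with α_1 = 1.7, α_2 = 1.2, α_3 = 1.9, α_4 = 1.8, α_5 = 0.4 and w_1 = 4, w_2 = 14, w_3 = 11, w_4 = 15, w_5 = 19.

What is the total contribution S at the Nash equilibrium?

∂u_i/∂s_i = α_i − 1, so hospital i contributes w_i if α_i > 1, else 0.
α_i > 1 for i ∈ {1, 2, 3, 4}; NE contributions (4, 14, 11, 15, 0), S = 44.

44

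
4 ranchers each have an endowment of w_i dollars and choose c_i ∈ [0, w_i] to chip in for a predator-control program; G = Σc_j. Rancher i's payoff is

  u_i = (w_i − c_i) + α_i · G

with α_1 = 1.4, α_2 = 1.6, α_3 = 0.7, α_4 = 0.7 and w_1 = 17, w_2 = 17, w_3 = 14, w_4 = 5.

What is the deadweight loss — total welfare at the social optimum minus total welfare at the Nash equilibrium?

∂u_i/∂c_i = α_i − 1, so rancher i contributes w_i if α_i > 1, else 0.
α_i > 1 for i ∈ {1, 2}; NE contributions (17, 17, 0, 0), G = 34.
W^NE = Σw_i − G^NE + (Σα_i)·G^NE = 53 + 3.4·34 = 168.6.
Planner: ∂(Σu_j)/∂c_i = Σα_j − 1 = 3.4 > 0, so everyone contributes w_i; G^SO = 53, W^SO = 53 + 3.4·53 = 233.2.
Deadweight loss = 64.6.

64.6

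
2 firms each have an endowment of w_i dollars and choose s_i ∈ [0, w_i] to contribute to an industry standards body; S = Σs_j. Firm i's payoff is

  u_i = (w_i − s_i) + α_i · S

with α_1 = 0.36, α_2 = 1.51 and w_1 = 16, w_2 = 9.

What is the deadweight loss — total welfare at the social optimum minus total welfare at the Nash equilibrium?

13.92

∂u_i/∂s_i = α_i − 1, so firm i contributes w_i if α_i > 1, else 0.
α_i > 1 for i ∈ {2}; NE contributions (0, 9), S = 9.
W^NE = Σw_i − S^NE + (Σα_i)·S^NE = 25 + 0.87·9 = 32.83.
Planner: ∂(Σu_j)/∂s_i = Σα_j − 1 = 0.87 > 0, so everyone contributes w_i; S^SO = 25, W^SO = 25 + 0.87·25 = 46.75.
Deadweight loss = 13.92.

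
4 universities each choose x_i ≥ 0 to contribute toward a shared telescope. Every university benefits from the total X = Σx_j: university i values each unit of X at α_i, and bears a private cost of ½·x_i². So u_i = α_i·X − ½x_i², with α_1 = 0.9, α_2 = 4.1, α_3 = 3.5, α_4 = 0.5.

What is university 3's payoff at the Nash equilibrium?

University i's FOC: ∂u_i/∂x_i = α_i − x_i = 0, so x_i* = α_i.
NE contributions = (0.9, 4.1, 3.5, 0.5); X = 9.
u_3 = α_3·X − ½·(x_3)² = 3.5·9 − ½·3.5² = 25.375.

25.375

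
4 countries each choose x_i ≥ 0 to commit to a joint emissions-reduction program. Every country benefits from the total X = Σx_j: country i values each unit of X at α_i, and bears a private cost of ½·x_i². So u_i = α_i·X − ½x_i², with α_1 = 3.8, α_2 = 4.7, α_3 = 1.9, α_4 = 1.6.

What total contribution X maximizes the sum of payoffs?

48

Planner FOC: ∂(Σu_j)/∂x_i = (Σα_j) − x_i = 0, so x_i^SO = Σα_j = 12 for every i; X^SO = 48.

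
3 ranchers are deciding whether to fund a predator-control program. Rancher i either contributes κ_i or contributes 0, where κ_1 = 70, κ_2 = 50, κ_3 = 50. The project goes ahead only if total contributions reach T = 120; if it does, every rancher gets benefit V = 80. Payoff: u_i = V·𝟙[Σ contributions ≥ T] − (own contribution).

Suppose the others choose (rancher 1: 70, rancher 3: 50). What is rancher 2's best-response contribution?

0

Others' total = 120 ≥ 120; contributing adds cost 50 for no extra benefit.
Best response: 0.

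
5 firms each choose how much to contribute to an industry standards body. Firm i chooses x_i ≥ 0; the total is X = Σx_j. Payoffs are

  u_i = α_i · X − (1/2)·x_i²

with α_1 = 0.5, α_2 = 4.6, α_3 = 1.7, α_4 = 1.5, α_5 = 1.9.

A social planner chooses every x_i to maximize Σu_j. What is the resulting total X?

51

Planner FOC: ∂(Σu_j)/∂x_i = (Σα_j) − x_i = 0, so x_i^SO = Σα_j = 10.2 for every i; X^SO = 51.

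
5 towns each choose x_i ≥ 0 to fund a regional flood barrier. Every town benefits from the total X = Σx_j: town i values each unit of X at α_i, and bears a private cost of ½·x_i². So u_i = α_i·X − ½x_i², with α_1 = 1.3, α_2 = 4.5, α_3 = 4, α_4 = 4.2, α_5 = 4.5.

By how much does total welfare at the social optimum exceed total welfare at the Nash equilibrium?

551.29

Town i's FOC: ∂u_i/∂x_i = α_i − x_i = 0, so x_i* = α_i.
NE contributions = (1.3, 4.5, 4, 4.2, 4.5); X = 18.5.
W^NE = (Σα)·X − ½Σα_i² = 18.5² − ½·75.83 = 304.335.
Planner sets x_i = Σα_j = 18.5 for every i, so X^SO = 5·18.5 = 92.5.
W^SO = (Σα)·X^SO − ½·5·(Σα)² = (5/2)·18.5² = 855.625.
Deadweight loss = W^SO − W^NE = 551.29.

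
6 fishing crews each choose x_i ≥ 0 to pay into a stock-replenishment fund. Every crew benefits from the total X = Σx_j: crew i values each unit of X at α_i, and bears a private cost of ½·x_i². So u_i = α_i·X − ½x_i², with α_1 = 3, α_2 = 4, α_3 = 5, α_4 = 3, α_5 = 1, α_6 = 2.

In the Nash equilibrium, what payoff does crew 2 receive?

Crew i's FOC: ∂u_i/∂x_i = α_i − x_i = 0, so x_i* = α_i.
NE contributions = (3, 4, 5, 3, 1, 2); X = 18.
u_2 = α_2·X − ½·(x_2)² = 4·18 − ½·4² = 64.

64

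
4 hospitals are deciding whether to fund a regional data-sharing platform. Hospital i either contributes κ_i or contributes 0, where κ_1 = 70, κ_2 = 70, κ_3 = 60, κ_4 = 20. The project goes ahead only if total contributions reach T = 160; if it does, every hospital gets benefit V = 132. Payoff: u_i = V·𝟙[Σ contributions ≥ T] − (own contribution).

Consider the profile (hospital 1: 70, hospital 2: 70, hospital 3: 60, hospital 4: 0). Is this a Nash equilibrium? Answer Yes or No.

Total = 200 ≥ 160: provided.
Hospital 1 (pledges 70, payoff 62): dropping to 0 → total 130, payoff 0. No gain.
Hospital 2 (pledges 70, payoff 62): dropping to 0 → total 130, payoff 0. No gain.
Hospital 3 (pledges 60, payoff 72): dropping to 0 → total 140, payoff 0. No gain.
Hospital 4 (pledges 0, payoff 132): pledging 20 → total 220, payoff 112. No gain.

Yes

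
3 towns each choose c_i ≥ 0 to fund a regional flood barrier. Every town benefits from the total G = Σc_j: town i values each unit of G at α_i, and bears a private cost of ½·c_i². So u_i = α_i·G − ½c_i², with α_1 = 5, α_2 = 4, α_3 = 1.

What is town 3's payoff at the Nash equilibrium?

9.5

Town i's FOC: ∂u_i/∂c_i = α_i − c_i = 0, so c_i* = α_i.
NE contributions = (5, 4, 1); G = 10.
u_3 = α_3·G − ½·(c_3)² = 1·10 − ½·1² = 9.5.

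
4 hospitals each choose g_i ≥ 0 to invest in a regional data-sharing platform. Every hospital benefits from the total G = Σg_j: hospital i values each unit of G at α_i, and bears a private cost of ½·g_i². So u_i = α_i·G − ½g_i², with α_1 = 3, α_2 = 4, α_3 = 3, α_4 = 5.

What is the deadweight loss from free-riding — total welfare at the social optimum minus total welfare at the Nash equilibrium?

254.5

Hospital i's FOC: ∂u_i/∂g_i = α_i − g_i = 0, so g_i* = α_i.
NE contributions = (3, 4, 3, 5); G = 15.
W^NE = (Σα)·G − ½Σα_i² = 15² − ½·59 = 195.5.
Planner sets g_i = Σα_j = 15 for every i, so G^SO = 4·15 = 60.
W^SO = (Σα)·G^SO − ½·4·(Σα)² = (4/2)·15² = 450.
Deadweight loss = W^SO − W^NE = 254.5.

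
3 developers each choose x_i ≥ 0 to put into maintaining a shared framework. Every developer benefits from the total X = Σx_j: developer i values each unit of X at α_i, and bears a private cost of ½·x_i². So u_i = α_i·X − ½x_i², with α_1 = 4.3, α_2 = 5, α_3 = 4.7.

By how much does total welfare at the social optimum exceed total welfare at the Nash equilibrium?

130.79

Developer i's FOC: ∂u_i/∂x_i = α_i − x_i = 0, so x_i* = α_i.
NE contributions = (4.3, 5, 4.7); X = 14.
W^NE = (Σα)·X − ½Σα_i² = 14² − ½·65.58 = 163.21.
Planner sets x_i = Σα_j = 14 for every i, so X^SO = 3·14 = 42.
W^SO = (Σα)·X^SO − ½·3·(Σα)² = (3/2)·14² = 294.
Deadweight loss = W^SO − W^NE = 130.79.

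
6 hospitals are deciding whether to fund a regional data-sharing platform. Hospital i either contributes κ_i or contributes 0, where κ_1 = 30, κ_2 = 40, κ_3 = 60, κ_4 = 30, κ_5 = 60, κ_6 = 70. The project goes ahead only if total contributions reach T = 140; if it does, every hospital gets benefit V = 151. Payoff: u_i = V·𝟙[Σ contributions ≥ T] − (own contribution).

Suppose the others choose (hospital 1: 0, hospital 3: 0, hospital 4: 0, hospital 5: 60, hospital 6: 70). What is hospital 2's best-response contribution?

40

Others' total = 130. Contributing 40 brings total to 170 ≥ 140: gain V − κ_2 = 111.
Best response: 40.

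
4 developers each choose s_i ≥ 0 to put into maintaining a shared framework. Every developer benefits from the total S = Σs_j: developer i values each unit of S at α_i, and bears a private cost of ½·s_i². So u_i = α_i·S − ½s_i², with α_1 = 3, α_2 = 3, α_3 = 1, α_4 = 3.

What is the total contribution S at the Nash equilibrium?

10

Developer i's FOC: ∂u_i/∂s_i = α_i − s_i = 0, so s_i* = α_i.
NE contributions = (3, 3, 1, 3); S = 10.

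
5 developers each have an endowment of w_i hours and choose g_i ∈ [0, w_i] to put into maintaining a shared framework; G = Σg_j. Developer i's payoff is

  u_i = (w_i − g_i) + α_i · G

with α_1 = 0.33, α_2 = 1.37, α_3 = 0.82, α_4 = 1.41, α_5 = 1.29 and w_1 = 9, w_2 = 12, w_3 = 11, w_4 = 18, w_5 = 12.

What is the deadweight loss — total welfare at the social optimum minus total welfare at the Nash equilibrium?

∂u_i/∂g_i = α_i − 1, so developer i contributes w_i if α_i > 1, else 0.
α_i > 1 for i ∈ {2, 4, 5}; NE contributions (0, 12, 0, 18, 12), G = 42.
W^NE = Σw_i − G^NE + (Σα_i)·G^NE = 62 + 4.22·42 = 239.24.
Planner: ∂(Σu_j)/∂g_i = Σα_j − 1 = 4.22 > 0, so everyone contributes w_i; G^SO = 62, W^SO = 62 + 4.22·62 = 323.64.
Deadweight loss = 84.4.

84.4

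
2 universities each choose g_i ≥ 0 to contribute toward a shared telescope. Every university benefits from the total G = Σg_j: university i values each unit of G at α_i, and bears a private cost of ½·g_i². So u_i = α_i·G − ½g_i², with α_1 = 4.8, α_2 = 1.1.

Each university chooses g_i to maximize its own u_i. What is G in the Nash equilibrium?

University i's FOC: ∂u_i/∂g_i = α_i − g_i = 0, so g_i* = α_i.
NE contributions = (4.8, 1.1); G = 5.9.

5.9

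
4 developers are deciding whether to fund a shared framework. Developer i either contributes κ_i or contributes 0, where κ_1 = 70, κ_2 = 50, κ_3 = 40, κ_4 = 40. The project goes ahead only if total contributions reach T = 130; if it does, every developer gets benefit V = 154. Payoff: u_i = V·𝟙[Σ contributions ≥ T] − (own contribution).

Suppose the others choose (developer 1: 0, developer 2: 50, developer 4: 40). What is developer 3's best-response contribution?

40

Others' total = 90. Contributing 40 brings total to 130 ≥ 130: gain V − κ_3 = 114.
Best response: 40.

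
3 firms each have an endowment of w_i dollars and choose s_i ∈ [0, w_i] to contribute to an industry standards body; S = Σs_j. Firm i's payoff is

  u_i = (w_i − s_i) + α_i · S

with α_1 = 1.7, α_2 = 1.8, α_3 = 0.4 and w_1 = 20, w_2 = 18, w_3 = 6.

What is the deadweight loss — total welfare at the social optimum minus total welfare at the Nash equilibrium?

17.4

∂u_i/∂s_i = α_i − 1, so firm i contributes w_i if α_i > 1, else 0.
α_i > 1 for i ∈ {1, 2}; NE contributions (20, 18, 0), S = 38.
W^NE = Σw_i − S^NE + (Σα_i)·S^NE = 44 + 2.9·38 = 154.2.
Planner: ∂(Σu_j)/∂s_i = Σα_j − 1 = 2.9 > 0, so everyone contributes w_i; S^SO = 44, W^SO = 44 + 2.9·44 = 171.6.
Deadweight loss = 17.4.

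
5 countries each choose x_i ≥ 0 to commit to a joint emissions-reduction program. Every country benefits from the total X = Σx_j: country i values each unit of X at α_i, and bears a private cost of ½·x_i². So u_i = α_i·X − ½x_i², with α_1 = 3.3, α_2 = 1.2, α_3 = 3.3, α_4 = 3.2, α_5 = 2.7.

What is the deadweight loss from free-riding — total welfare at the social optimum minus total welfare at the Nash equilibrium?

301.91

Country i's FOC: ∂u_i/∂x_i = α_i − x_i = 0, so x_i* = α_i.
NE contributions = (3.3, 1.2, 3.3, 3.2, 2.7); X = 13.7.
W^NE = (Σα)·X − ½Σα_i² = 13.7² − ½·40.75 = 167.315.
Planner sets x_i = Σα_j = 13.7 for every i, so X^SO = 5·13.7 = 68.5.
W^SO = (Σα)·X^SO − ½·5·(Σα)² = (5/2)·13.7² = 469.225.
Deadweight loss = W^SO − W^NE = 301.91.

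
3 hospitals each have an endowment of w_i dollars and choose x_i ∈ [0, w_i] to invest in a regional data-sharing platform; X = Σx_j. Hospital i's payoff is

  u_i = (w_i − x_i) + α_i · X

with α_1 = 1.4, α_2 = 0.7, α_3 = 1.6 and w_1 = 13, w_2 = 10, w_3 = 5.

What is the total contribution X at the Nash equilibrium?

∂u_i/∂x_i = α_i − 1, so hospital i contributes w_i if α_i > 1, else 0.
α_i > 1 for i ∈ {1, 3}; NE contributions (13, 0, 5), X = 18.

18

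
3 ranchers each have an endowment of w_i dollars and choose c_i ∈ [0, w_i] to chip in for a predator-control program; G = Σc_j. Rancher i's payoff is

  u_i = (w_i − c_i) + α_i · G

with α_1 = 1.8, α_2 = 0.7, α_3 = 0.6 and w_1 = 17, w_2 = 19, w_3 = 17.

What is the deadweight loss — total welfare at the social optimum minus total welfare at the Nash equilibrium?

75.6

∂u_i/∂c_i = α_i − 1, so rancher i contributes w_i if α_i > 1, else 0.
α_i > 1 for i ∈ {1}; NE contributions (17, 0, 0), G = 17.
W^NE = Σw_i − G^NE + (Σα_i)·G^NE = 53 + 2.1·17 = 88.7.
Planner: ∂(Σu_j)/∂c_i = Σα_j − 1 = 2.1 > 0, so everyone contributes w_i; G^SO = 53, W^SO = 53 + 2.1·53 = 164.3.
Deadweight loss = 75.6.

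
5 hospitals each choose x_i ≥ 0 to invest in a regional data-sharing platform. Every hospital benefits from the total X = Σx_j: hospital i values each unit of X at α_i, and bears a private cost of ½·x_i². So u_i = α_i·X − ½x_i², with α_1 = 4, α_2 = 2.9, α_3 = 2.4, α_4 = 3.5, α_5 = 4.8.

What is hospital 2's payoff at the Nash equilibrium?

46.835

Hospital i's FOC: ∂u_i/∂x_i = α_i − x_i = 0, so x_i* = α_i.
NE contributions = (4, 2.9, 2.4, 3.5, 4.8); X = 17.6.
u_2 = α_2·X − ½·(x_2)² = 2.9·17.6 − ½·2.9² = 46.835.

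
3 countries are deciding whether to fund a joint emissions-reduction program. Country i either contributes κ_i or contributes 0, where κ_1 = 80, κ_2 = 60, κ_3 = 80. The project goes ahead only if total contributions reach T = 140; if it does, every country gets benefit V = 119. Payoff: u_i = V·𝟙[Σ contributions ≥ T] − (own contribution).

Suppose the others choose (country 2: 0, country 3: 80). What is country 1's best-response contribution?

Others' total = 80. Contributing 80 brings total to 160 ≥ 140: gain V − κ_1 = 39.
Best response: 80.

80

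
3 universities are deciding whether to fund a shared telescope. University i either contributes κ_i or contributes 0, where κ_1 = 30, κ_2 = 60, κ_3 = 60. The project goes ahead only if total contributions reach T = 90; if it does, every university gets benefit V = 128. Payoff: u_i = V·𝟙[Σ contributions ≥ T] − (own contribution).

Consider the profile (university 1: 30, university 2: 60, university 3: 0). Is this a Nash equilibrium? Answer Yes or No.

Yes

Total = 90 ≥ 90: provided.
University 1 (pledges 30, payoff 98): dropping to 0 → total 60, payoff 0. No gain.
University 2 (pledges 60, payoff 68): dropping to 0 → total 30, payoff 0. No gain.
University 3 (pledges 0, payoff 128): pledging 60 → total 150, payoff 68. No gain.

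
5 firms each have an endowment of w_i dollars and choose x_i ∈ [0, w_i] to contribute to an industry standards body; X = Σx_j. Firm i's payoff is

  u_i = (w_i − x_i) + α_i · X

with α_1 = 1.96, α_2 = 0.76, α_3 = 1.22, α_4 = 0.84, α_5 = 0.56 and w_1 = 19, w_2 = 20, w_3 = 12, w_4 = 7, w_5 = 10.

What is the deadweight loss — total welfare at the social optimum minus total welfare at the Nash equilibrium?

∂u_i/∂x_i = α_i − 1, so firm i contributes w_i if α_i > 1, else 0.
α_i > 1 for i ∈ {1, 3}; NE contributions (19, 0, 12, 0, 0), X = 31.
W^NE = Σw_i − X^NE + (Σα_i)·X^NE = 68 + 4.34·31 = 202.54.
Planner: ∂(Σu_j)/∂x_i = Σα_j − 1 = 4.34 > 0, so everyone contributes w_i; X^SO = 68, W^SO = 68 + 4.34·68 = 363.12.
Deadweight loss = 160.58.

160.58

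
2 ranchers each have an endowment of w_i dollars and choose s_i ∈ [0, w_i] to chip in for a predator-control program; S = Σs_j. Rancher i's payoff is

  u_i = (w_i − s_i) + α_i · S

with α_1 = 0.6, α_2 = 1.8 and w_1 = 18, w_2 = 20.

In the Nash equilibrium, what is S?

∂u_i/∂s_i = α_i − 1, so rancher i contributes w_i if α_i > 1, else 0.
α_i > 1 for i ∈ {2}; NE contributions (0, 20), S = 20.

20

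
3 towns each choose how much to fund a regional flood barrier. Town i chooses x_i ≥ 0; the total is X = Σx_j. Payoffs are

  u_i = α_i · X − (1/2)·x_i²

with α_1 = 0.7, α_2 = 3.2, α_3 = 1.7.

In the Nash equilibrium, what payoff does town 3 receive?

Town i's FOC: ∂u_i/∂x_i = α_i − x_i = 0, so x_i* = α_i.
NE contributions = (0.7, 3.2, 1.7); X = 5.6.
u_3 = α_3·X − ½·(x_3)² = 1.7·5.6 − ½·1.7² = 8.075.

8.075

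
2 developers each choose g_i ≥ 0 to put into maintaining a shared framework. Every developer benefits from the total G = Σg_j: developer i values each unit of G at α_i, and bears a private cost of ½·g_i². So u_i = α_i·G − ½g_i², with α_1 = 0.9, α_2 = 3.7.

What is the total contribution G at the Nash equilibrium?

4.6

Developer i's FOC: ∂u_i/∂g_i = α_i − g_i = 0, so g_i* = α_i.
NE contributions = (0.9, 3.7); G = 4.6.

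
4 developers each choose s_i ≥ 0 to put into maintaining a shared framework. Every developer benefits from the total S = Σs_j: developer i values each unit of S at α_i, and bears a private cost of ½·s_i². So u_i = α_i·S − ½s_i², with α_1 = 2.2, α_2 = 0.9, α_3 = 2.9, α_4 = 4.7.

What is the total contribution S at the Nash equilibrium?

10.7

Developer i's FOC: ∂u_i/∂s_i = α_i − s_i = 0, so s_i* = α_i.
NE contributions = (2.2, 0.9, 2.9, 4.7); S = 10.7.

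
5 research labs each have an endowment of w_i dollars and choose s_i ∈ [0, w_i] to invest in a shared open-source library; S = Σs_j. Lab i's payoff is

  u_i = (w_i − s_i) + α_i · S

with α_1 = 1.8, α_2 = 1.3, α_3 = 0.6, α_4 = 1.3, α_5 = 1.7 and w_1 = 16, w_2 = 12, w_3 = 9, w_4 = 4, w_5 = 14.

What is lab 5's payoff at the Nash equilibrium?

∂u_i/∂s_i = α_i − 1, so lab i contributes w_i if α_i > 1, else 0.
α_i > 1 for i ∈ {1, 2, 4, 5}; NE contributions (16, 12, 0, 4, 14), S = 46.
u_5 = (14 − 14) + 1.7·46 = 78.2.

78.2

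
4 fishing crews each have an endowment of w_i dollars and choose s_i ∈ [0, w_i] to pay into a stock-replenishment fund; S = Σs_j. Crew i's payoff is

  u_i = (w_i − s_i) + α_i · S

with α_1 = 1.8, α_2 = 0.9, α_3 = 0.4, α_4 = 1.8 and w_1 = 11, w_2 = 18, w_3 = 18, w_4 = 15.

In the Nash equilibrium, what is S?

26

∂u_i/∂s_i = α_i − 1, so crew i contributes w_i if α_i > 1, else 0.
α_i > 1 for i ∈ {1, 4}; NE contributions (11, 0, 0, 15), S = 26.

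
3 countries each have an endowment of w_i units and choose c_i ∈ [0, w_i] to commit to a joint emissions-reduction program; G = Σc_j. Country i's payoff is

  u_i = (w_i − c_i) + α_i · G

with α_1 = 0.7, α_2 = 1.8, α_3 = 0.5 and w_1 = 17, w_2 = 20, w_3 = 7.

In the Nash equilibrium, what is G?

∂u_i/∂c_i = α_i − 1, so country i contributes w_i if α_i > 1, else 0.
α_i > 1 for i ∈ {2}; NE contributions (0, 20, 0), G = 20.

20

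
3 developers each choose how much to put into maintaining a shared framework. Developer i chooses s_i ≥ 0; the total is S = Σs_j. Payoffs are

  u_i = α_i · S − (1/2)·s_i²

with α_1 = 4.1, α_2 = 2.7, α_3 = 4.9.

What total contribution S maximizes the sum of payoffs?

35.1

Planner FOC: ∂(Σu_j)/∂s_i = (Σα_j) − s_i = 0, so s_i^SO = Σα_j = 11.7 for every i; S^SO = 35.1.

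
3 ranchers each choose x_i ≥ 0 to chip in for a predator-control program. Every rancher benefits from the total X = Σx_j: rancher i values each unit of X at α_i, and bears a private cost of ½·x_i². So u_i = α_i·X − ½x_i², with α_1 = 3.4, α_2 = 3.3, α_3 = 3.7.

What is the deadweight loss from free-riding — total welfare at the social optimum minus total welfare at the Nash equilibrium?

72.15

Rancher i's FOC: ∂u_i/∂x_i = α_i − x_i = 0, so x_i* = α_i.
NE contributions = (3.4, 3.3, 3.7); X = 10.4.
W^NE = (Σα)·X − ½Σα_i² = 10.4² − ½·36.14 = 90.09.
Planner sets x_i = Σα_j = 10.4 for every i, so X^SO = 3·10.4 = 31.2.
W^SO = (Σα)·X^SO − ½·3·(Σα)² = (3/2)·10.4² = 162.24.
Deadweight loss = W^SO − W^NE = 72.15.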